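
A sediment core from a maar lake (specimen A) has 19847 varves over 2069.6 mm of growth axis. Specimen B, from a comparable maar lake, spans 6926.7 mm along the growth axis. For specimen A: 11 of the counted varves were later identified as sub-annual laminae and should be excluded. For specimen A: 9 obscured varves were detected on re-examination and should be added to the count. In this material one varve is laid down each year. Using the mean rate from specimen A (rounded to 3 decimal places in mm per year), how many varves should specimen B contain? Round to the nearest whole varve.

Specimen A: correcting the raw count gives 19847 − 11 + 9 = 19845 true varves.
A: Mean rate = 2069.6 mm / 19845 years ≈ 0.104 mm/year.
B spans 6926.7 / 0.104 = 66602.88 years ≈ 66603 varves.

66603 varves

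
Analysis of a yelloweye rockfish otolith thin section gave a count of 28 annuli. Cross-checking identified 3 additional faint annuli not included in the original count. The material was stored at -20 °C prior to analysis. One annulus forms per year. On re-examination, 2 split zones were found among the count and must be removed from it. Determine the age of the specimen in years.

29 years

Correcting the raw count gives 28 − 2 + 3 = 29 true annuli.
At one annulus per year, that is 29 years.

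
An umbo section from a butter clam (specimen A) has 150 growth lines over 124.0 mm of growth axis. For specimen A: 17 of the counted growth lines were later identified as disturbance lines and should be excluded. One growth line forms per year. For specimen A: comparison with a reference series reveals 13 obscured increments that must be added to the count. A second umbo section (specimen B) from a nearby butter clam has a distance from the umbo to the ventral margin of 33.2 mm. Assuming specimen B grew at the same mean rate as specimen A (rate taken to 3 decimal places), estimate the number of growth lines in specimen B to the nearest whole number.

Specimen A: true growth line count = 150 − 17 + 13 = 146.
A: 124.0 mm over 146 years gives 124.0 / 146 ≈ 0.849 mm per year.
Specimen B: 33.2 mm / 0.849 mm per year = 39.10 years ≈ 39 growth lines.

39 growth lines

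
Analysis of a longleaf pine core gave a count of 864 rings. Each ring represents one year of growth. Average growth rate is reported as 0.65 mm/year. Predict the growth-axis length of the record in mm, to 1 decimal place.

561.6 mm

864 years of growth are recorded.
Predicted length = 0.65 mm/year × 864 years = 561.6 mm.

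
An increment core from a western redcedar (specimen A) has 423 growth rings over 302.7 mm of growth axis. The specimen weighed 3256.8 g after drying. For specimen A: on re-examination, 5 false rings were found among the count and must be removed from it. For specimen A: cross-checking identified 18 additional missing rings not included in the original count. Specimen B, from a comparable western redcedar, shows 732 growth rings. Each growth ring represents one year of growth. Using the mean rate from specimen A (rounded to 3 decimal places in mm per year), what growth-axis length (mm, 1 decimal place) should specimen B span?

Specimen A: correcting the raw count gives 423 − 5 + 18 = 436 true growth rings.
A: Extension rate ≈ 302.7 / 436 = 0.694 mm/yr.
Length of B = 0.694 × 732 = 508.0 mm.

508.0 mm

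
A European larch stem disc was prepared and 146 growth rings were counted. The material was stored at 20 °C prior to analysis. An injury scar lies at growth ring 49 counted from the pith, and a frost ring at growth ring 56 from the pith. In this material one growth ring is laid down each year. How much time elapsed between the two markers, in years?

7 years

56 − 49 = 7 growth rings lie between the two events.
At one growth ring per year, 7 years elapsed between them.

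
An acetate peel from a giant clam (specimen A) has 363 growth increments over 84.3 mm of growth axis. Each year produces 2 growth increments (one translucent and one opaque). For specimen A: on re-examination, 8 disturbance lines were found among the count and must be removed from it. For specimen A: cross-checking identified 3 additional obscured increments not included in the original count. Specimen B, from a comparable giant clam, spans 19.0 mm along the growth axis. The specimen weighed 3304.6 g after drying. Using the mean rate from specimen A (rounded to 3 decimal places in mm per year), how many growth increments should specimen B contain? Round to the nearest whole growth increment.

Specimen A: true growth increment count = 363 − 8 + 3 = 358.
Specimen A: with 2 growth increments per year, 358 / 2 = 179 years.
A: 84.3 mm over 179 years gives 84.3 / 179 ≈ 0.471 mm per year.
B spans 19.0 / 0.471 = 40.34 years; at 2 growth increments per year that is 40.34 × 2 ≈ 81 growth increments.

81 growth increments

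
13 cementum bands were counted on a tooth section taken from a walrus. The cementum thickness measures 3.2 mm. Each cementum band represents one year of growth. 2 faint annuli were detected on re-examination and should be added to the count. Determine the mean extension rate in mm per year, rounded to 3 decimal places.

0.213 mm per year

True cementum band count = 13 + 2 = 15.
3.2 mm over 15 years gives 3.2 / 15 ≈ 0.213 mm per year.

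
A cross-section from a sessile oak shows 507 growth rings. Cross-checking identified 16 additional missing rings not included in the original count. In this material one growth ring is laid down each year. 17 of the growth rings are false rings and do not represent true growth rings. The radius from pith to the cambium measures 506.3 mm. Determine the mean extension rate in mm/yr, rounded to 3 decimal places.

True growth ring count = 507 − 17 + 16 = 506.
Mean rate = 506.3 mm / 506 years ≈ 1.001 mm/yr.

1.001 mm/yr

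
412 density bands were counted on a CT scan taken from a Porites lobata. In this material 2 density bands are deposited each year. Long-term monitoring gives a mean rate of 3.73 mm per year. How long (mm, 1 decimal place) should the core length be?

Dividing by 2 density bands per year: 412 / 2 = 206 years.
Length ≈ 3.73 × 206 = 768.4 mm.

768.4 mm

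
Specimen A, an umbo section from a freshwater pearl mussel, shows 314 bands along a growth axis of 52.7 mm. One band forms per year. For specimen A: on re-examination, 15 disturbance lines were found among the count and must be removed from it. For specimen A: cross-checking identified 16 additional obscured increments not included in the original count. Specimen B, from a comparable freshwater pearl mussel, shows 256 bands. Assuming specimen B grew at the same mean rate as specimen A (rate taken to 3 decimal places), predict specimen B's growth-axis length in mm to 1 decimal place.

42.8 mm

Specimen A: correcting the raw count gives 314 − 15 + 16 = 315 true bands.
A: Mean rate = 52.7 mm / 315 years ≈ 0.167 mm/year.
For B, 0.167 mm/year × 256 years = 42.8 mm.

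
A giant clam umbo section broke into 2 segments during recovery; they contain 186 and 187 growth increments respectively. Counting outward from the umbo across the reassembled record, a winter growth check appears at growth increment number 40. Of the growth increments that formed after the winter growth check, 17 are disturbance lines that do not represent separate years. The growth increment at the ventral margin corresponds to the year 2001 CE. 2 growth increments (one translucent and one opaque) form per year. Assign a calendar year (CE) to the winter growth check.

Total growth increments = 186 + 187 = 373.
373 − 40 = 333 growth increments lie beyond the winter growth check toward the ventral margin.
Removing the 17 false growth increments leaves 333 − 17 = 316 true growth increments beyond the winter growth check.
Dividing by 2 growth increments per year: 316 / 2 = 158 years.
2001 − 158 = 1843 CE.

1843 CE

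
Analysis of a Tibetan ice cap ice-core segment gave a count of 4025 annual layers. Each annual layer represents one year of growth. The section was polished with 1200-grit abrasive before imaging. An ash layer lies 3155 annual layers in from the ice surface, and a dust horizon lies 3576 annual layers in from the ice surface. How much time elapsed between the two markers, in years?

421 years

3576 − 3155 = 421 annual layers lie between the two events.
One annual layer per year makes the interval 421 years.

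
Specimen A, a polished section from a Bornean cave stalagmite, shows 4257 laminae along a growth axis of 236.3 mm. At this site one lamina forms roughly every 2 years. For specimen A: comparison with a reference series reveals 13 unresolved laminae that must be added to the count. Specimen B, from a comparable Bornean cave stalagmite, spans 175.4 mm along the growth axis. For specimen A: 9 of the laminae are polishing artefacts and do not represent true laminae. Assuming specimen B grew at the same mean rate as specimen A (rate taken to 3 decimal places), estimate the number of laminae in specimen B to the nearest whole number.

Specimen A: adjusted count: 4257 − 9 + 13 = 4261 laminae.
Specimen A: multiplying by 2 years per lamina: 4261 × 2 = 8522 years.
A: Extension rate ≈ 236.3 / 8522 = 0.028 mm per year.
For B, 175.4 / 0.028 = 6264.29 years; at 2 years per lamina that is 6264.29 / 2 ≈ 3132 laminae.

3132 laminae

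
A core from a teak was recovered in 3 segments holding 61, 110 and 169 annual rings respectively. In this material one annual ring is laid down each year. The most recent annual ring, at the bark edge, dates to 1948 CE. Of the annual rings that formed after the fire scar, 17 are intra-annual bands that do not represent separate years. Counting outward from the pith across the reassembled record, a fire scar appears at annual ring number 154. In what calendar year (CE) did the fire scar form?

Total annual rings = 61 + 110 + 169 = 340.
The fire scar sits at annual ring 154 from the pith, so 340 − 154 = 186 annual rings formed after it.
Excluding 17 false annual rings: 186 − 17 = 169.
Counting back 169 years from 1948 CE places the fire scar in 1948 − 169 = 1779 CE.

1779 CE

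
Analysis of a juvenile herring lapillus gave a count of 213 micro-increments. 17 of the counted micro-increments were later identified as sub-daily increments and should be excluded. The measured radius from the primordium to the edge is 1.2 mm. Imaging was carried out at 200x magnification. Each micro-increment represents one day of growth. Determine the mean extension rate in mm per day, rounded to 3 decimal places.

After corrections the count is 213 − 17 = 196 micro-increments.
Mean rate = 1.2 mm / 196 days ≈ 0.006 mm per day.

0.006 mm per day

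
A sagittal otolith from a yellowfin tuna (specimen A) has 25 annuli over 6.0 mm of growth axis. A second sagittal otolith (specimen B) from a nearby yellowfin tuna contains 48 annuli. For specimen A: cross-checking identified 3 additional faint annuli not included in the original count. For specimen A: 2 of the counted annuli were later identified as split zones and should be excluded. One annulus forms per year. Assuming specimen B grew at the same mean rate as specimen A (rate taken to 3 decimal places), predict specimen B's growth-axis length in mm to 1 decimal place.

Specimen A: adjusted count: 25 − 2 + 3 = 26 annuli.
A: 6.0 mm over 26 years gives 6.0 / 26 ≈ 0.231 mm/year.
B's length ≈ 0.231 × 48 = 11.1 mm.

11.1 mm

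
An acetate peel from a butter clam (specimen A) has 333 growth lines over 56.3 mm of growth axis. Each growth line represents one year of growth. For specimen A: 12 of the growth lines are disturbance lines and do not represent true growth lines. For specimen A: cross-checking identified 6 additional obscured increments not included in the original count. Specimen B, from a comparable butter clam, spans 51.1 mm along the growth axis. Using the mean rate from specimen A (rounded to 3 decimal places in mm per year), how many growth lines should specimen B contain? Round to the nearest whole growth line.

Specimen A: correcting the raw count gives 333 − 12 + 6 = 327 true growth lines.
A: Mean rate = 56.3 mm / 327 years ≈ 0.172 mm/yr.
For B, 51.1 / 0.172 = 297.09 years ≈ 297 growth lines.

297 growth lines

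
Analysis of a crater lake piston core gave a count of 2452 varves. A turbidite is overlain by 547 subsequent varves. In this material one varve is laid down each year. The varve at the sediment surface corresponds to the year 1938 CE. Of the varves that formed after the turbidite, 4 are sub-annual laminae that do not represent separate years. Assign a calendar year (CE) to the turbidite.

1395 CE

547 varves post-date the turbidite.
547 − 4 false = 543 true varves after the turbidite.
Counting back 543 years from 1938 CE places the turbidite in 1938 − 543 = 1395 CE.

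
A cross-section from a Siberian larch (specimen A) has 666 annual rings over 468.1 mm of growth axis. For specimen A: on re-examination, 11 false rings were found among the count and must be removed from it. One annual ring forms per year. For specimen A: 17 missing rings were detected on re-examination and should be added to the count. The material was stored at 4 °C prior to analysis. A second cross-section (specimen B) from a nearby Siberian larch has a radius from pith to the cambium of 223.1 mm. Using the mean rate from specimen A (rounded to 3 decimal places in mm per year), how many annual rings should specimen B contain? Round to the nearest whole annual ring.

320 annual rings

Specimen A: adjusted count: 666 − 11 + 17 = 672 annual rings.
A: Extension rate ≈ 468.1 / 672 = 0.697 mm per year.
B spans 223.1 / 0.697 = 320.09 years ≈ 320 annual rings.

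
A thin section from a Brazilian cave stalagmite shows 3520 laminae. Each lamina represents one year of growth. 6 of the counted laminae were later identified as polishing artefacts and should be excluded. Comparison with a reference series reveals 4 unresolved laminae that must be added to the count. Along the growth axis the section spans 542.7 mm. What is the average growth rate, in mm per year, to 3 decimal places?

0.154 mm per year

Adjusted count: 3520 − 6 + 4 = 3518 laminae.
542.7 mm over 3518 years gives 542.7 / 3518 ≈ 0.154 mm per year.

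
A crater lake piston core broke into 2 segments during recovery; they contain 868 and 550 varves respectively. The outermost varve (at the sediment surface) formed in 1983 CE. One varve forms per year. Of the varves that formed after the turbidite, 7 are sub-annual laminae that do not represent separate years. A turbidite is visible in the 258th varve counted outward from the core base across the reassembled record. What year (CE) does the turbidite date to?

Total varves = 868 + 550 = 1418.
Between varve 258 and the sediment surface there are 1418 − 258 = 1160 varves.
1160 − 7 false = 1153 true varves after the turbidite.
Counting back 1153 years from 1983 CE places the turbidite in 1983 − 1153 = 830 CE.

830 CE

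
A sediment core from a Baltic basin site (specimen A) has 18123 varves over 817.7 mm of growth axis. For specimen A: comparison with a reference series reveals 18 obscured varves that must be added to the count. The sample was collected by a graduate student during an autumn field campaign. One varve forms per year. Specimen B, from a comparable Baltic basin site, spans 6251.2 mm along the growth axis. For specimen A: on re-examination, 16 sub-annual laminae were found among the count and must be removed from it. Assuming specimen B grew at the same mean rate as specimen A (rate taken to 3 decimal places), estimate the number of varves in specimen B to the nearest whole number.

Specimen A: after corrections the count is 18123 − 16 + 18 = 18125 varves.
A: Extension rate ≈ 817.7 / 18125 = 0.045 mm/yr.
Specimen B: 6251.2 mm / 0.045 mm per year = 138915.56 years ≈ 138916 varves.

138916 varves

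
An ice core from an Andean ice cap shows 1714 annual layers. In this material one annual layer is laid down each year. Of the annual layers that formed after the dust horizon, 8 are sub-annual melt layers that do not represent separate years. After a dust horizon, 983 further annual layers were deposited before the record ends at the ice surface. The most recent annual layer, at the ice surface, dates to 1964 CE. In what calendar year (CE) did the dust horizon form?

983 annual layers post-date the dust horizon.
Removing the 8 false annual layers leaves 983 − 8 = 975 true annual layers beyond the dust horizon.
Counting back 975 years from 1964 CE places the dust horizon in 1964 − 975 = 989 CE.

989 CE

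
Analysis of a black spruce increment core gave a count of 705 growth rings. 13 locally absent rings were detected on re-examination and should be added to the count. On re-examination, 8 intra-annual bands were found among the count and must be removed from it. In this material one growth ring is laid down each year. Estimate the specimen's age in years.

710 yr

Adjusted count: 705 − 8 + 13 = 710 growth rings.
With a one-to-one growth ring periodicity this is 710 years.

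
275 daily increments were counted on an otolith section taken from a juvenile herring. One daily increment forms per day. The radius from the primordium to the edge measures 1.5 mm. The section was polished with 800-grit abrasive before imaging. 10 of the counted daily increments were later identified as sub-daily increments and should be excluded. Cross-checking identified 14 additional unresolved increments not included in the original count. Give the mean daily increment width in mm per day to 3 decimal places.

0.005 mm per day

After corrections the count is 275 − 10 + 14 = 279 daily increments.
1.5 mm over 279 days gives 1.5 / 279 ≈ 0.005 mm per day.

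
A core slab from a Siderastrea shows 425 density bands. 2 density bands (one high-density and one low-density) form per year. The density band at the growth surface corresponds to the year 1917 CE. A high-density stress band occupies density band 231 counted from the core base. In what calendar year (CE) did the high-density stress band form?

1820 CE

The high-density stress band sits at density band 231 from the core base, so 425 − 231 = 194 density bands formed after it.
Dividing by 2 density bands per year: 194 / 2 = 97 years.
1917 − 97 = 1820 CE.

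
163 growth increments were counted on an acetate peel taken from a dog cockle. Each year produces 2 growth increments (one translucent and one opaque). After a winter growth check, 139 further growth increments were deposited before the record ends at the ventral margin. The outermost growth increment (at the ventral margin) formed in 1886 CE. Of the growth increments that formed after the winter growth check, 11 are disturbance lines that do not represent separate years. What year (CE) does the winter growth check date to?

139 growth increments post-date the winter growth check.
Removing the 11 false growth increments leaves 139 − 11 = 128 true growth increments beyond the winter growth check.
With 2 growth increments per year, 128 / 2 = 64 years.
The growth increment at the ventral margin is 1886 CE, so the winter growth check dates to 1886 − 64 = 1822 CE.

1822 CE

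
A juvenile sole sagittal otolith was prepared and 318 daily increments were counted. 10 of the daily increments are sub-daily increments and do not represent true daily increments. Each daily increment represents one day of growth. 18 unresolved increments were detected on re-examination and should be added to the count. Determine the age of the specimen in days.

Correcting the raw count gives 318 − 10 + 18 = 326 true daily increments.
One daily increment per day makes the duration 326 days.

326 d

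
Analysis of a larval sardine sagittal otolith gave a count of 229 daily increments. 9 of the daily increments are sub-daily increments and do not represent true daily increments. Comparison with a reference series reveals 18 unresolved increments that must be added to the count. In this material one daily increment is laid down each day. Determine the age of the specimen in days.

True daily increment count = 229 − 9 + 18 = 238.
At one daily increment per day, that is 238 days.

238 days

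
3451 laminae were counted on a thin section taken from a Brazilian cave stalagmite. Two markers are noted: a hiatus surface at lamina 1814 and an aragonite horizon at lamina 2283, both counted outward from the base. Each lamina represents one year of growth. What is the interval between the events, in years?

469 yr

The two markers are separated by 2283 − 1814 = 469 laminae.
One lamina per year makes the interval 469 years.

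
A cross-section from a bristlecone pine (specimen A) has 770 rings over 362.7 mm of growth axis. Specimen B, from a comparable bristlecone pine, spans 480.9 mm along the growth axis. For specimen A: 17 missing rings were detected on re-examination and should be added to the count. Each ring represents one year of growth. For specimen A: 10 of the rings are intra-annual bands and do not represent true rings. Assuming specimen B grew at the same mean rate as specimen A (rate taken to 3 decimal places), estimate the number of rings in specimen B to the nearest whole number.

1030 rings

Specimen A: after corrections the count is 770 − 10 + 17 = 777 rings.
A: Extension rate ≈ 362.7 / 777 = 0.467 mm per year.
Specimen B: 480.9 mm / 0.467 mm per year = 1029.76 years ≈ 1030 rings.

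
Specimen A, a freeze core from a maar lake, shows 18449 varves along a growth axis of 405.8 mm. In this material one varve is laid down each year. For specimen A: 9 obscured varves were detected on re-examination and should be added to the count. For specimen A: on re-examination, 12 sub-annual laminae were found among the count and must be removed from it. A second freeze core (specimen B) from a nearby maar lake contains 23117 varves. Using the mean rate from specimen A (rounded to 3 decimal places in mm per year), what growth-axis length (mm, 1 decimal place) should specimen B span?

Specimen A: after corrections the count is 18449 − 12 + 9 = 18446 varves.
A: Mean rate = 405.8 mm / 18446 years ≈ 0.022 mm/year.
B's length ≈ 0.022 × 23117 = 508.6 mm.

508.6 mm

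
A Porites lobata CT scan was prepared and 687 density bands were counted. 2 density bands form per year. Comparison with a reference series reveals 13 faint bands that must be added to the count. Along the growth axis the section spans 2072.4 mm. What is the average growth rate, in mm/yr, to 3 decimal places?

After corrections the count is 687 + 13 = 700 density bands.
With 2 density bands per year, 700 / 2 = 350 years.
Extension rate ≈ 2072.4 / 350 = 5.921 mm/yr.

5.921 mm/yr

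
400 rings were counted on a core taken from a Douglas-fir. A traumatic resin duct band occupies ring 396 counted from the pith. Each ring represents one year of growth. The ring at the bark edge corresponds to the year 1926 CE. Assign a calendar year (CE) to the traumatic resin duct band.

1922 CE

Between ring 396 and the bark edge there are 400 − 396 = 4 rings.
Counting back 4 years from 1926 CE places the traumatic resin duct band in 1926 − 4 = 1922 CE.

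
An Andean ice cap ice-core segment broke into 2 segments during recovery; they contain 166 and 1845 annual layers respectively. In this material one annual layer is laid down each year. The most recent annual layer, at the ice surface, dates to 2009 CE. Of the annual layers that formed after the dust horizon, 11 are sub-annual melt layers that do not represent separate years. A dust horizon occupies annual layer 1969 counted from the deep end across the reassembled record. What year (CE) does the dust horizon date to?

Total annual layers = 166 + 1845 = 2011.
Between annual layer 1969 and the ice surface there are 2011 − 1969 = 42 annual layers.
42 − 11 false = 31 true annual layers after the dust horizon.
The annual layer at the ice surface is 2009 CE, so the dust horizon dates to 2009 − 31 = 1978 CE.

1978 CE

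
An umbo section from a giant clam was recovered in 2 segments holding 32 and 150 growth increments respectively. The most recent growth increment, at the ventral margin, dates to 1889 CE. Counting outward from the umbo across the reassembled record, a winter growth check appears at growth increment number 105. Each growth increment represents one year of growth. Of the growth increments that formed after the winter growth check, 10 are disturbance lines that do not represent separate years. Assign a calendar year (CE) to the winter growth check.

1822 CE

Total growth increments = 32 + 150 = 182.
The winter growth check sits at growth increment 105 from the umbo, so 182 − 105 = 77 growth increments formed after it.
77 − 10 false = 67 true growth increments after the winter growth check.
1889 − 67 = 1822 CE.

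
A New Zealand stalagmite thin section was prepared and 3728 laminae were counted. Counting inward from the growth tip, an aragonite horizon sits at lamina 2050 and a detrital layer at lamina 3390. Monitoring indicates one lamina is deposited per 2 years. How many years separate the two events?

The two markers are separated by 3390 − 2050 = 1340 laminae.
At 2 years per lamina, 1340 × 2 = 2680 years.

2680 years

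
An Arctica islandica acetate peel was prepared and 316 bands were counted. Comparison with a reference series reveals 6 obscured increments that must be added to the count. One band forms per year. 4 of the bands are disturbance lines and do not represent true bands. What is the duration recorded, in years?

True band count = 316 − 4 + 6 = 318.
With a one-to-one band periodicity this is 318 years.

318 years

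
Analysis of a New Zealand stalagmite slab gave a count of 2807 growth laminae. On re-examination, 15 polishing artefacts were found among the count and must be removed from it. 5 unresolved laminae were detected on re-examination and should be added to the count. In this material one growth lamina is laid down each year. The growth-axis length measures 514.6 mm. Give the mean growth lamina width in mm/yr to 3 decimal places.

True growth lamina count = 2807 − 15 + 5 = 2797.
514.6 mm over 2797 years gives 514.6 / 2797 ≈ 0.184 mm/yr.

0.184 mm/yr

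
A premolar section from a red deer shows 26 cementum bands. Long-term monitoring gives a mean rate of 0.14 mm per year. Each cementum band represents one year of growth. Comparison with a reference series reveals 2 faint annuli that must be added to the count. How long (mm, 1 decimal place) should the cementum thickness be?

3.9 mm

After corrections the count is 26 + 2 = 28 cementum bands.
Predicted length = 0.14 mm/year × 28 years = 3.9 mm.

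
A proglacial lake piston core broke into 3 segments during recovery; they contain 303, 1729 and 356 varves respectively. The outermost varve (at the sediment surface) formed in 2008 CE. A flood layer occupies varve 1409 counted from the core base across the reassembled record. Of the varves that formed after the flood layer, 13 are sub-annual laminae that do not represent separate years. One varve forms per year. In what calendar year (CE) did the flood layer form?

Total varves = 303 + 1729 + 356 = 2388.
2388 − 1409 = 979 varves lie beyond the flood layer toward the sediment surface.
Removing the 13 false varves leaves 979 − 13 = 966 true varves beyond the flood layer.
2008 − 966 = 1042 CE.

1042 CE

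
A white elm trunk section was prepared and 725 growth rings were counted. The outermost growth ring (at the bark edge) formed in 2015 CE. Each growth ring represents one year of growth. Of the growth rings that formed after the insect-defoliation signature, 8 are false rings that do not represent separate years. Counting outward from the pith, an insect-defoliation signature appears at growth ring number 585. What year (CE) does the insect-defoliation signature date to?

1883 CE

Between growth ring 585 and the bark edge there are 725 − 585 = 140 growth rings.
Removing the 8 false growth rings leaves 140 − 8 = 132 true growth rings beyond the insect-defoliation signature.
Counting back 132 years from 2015 CE places the insect-defoliation signature in 2015 − 132 = 1883 CE.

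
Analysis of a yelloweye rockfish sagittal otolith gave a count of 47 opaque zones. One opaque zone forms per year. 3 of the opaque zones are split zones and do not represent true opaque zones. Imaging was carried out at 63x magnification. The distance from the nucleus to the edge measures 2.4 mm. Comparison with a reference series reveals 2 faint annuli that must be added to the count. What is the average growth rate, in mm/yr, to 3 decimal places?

True opaque zone count = 47 − 3 + 2 = 46.
Extension rate ≈ 2.4 / 46 = 0.052 mm/yr.

0.052 mm/yr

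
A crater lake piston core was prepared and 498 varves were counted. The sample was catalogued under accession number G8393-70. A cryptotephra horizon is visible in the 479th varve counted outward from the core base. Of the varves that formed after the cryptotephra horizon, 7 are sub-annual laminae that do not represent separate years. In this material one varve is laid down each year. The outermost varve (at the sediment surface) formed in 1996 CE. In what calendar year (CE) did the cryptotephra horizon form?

498 − 479 = 19 varves lie beyond the cryptotephra horizon toward the sediment surface.
19 − 7 false = 12 true varves after the cryptotephra horizon.
1996 − 12 = 1984 CE.

1984 CE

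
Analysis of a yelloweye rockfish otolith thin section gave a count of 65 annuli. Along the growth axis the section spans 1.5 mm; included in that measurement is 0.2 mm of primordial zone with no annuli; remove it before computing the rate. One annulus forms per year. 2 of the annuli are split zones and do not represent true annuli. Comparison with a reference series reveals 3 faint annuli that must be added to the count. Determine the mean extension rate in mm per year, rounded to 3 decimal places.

0.020 mm per year

True annulus count = 65 − 2 + 3 = 66.
Removing the 0.2 mm offcut leaves 1.5 − 0.2 = 1.3 mm.
1.3 mm over 66 years gives 1.3 / 66 ≈ 0.020 mm per year.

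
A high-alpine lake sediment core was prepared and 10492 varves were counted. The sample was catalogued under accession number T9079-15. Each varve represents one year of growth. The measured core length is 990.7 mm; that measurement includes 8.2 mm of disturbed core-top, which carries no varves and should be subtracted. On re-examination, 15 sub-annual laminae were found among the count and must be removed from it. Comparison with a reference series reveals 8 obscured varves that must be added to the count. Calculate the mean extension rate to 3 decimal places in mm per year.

After corrections the count is 10492 − 15 + 8 = 10485 varves.
Removing the 8.2 mm offcut leaves 990.7 − 8.2 = 982.5 mm.
982.5 mm over 10485 years gives 982.5 / 10485 ≈ 0.094 mm per year.

0.094 mm per year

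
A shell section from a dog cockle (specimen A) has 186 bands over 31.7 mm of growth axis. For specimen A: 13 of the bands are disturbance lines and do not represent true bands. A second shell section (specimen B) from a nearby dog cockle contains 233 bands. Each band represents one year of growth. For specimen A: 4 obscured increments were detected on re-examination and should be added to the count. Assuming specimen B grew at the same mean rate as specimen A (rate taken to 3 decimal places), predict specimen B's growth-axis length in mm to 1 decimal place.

41.7 mm

Specimen A: true band count = 186 − 13 + 4 = 177.
A: Extension rate ≈ 31.7 / 177 = 0.179 mm per year.
For B, 0.179 mm/year × 233 years = 41.7 mm.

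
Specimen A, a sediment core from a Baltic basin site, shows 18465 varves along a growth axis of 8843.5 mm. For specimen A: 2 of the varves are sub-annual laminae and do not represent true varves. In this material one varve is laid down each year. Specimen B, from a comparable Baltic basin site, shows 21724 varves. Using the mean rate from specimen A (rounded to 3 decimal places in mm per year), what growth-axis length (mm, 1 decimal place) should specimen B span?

10405.8 mm

Specimen A: true varve count = 18465 − 2 = 18463.
A: 8843.5 mm over 18463 years gives 8843.5 / 18463 ≈ 0.479 mm/year.
Length of B = 0.479 × 21724 = 10405.8 mm.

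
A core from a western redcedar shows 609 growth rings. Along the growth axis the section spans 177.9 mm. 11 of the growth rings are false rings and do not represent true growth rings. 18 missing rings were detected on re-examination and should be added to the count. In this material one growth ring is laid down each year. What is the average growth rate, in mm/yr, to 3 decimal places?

0.289 mm/yr

True growth ring count = 609 − 11 + 18 = 616.
Mean rate = 177.9 mm / 616 years ≈ 0.289 mm/yr.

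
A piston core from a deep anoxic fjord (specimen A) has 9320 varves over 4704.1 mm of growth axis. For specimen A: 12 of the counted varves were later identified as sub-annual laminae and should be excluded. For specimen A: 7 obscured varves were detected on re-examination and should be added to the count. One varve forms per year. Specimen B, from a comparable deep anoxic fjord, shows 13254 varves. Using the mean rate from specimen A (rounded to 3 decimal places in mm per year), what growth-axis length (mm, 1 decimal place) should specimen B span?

Specimen A: true varve count = 9320 − 12 + 7 = 9315.
A: 4704.1 mm over 9315 years gives 4704.1 / 9315 ≈ 0.505 mm/yr.
Length of B = 0.505 × 13254 = 6693.3 mm.

6693.3 mm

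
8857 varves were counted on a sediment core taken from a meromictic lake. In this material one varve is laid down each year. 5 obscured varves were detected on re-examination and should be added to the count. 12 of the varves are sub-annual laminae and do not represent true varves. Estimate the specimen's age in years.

Adjusted count: 8857 − 12 + 5 = 8850 varves.
With a one-to-one varve periodicity this is 8850 years.

8850 yr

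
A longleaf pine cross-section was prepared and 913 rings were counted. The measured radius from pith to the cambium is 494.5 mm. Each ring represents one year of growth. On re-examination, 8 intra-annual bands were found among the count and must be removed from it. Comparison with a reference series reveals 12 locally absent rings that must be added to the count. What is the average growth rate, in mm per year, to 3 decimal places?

0.539 mm per year

Correcting the raw count gives 913 − 8 + 12 = 917 true rings.
Mean rate = 494.5 mm / 917 years ≈ 0.539 mm per year.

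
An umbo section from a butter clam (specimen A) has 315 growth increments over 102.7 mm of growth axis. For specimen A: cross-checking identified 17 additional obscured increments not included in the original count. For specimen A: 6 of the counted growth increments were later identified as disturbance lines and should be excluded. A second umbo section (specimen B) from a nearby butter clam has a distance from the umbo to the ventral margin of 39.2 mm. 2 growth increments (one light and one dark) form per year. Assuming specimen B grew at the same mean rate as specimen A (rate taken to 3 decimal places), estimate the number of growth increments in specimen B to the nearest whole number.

Specimen A: after corrections the count is 315 − 6 + 17 = 326 growth increments.
Specimen A: 326 growth increments at 2 per year is 326 / 2 = 163 years.
A: 102.7 mm over 163 years gives 102.7 / 163 ≈ 0.630 mm per year.
Specimen B: 39.2 mm / 0.630 mm per year = 62.22 years; at 2 growth increments per year that is 62.22 × 2 ≈ 124 growth increments.

124 growth increments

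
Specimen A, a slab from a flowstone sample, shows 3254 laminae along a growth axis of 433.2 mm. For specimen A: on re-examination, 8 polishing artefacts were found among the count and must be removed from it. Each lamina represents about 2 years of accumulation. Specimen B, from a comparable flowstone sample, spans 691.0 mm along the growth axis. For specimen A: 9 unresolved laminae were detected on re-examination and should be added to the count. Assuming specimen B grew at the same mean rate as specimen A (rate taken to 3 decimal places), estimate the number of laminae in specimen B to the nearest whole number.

Specimen A: true lamina count = 3254 − 8 + 9 = 3255.
Specimen A: at 2 years per lamina, 3255 × 2 = 6510 years.
A: 433.2 mm over 6510 years gives 433.2 / 6510 ≈ 0.067 mm per year.
B spans 691.0 / 0.067 = 10313.43 years; at 2 years per lamina that is 10313.43 / 2 ≈ 5157 laminae.

5157 laminae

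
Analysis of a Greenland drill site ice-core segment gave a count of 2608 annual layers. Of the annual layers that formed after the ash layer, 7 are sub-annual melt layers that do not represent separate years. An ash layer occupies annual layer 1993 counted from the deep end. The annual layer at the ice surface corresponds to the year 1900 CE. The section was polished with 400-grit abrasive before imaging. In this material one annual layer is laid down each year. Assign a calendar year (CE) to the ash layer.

1292 CE

The ash layer sits at annual layer 1993 from the deep end, so 2608 − 1993 = 615 annual layers formed after it.
Removing the 7 false annual layers leaves 615 − 7 = 608 true annual layers beyond the ash layer.
1900 − 608 = 1292 CE.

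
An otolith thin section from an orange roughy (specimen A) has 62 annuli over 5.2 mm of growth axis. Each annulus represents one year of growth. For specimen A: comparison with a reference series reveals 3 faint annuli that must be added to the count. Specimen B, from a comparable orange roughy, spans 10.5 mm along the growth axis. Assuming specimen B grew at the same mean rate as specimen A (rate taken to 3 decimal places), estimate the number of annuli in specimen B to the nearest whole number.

Specimen A: after corrections the count is 62 + 3 = 65 annuli.
A: Extension rate ≈ 5.2 / 65 = 0.080 mm/yr.
Specimen B: 10.5 mm / 0.080 mm per year = 131.25 years ≈ 131 annuli.

131 annuli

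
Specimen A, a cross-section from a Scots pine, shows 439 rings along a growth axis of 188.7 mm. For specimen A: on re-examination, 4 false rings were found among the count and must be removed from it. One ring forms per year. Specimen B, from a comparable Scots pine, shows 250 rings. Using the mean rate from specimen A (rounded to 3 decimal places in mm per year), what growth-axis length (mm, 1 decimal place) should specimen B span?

Specimen A: correcting the raw count gives 439 − 4 = 435 true rings.
A: Extension rate ≈ 188.7 / 435 = 0.434 mm per year.
Length of B = 0.434 × 250 = 108.5 mm.

108.5 mm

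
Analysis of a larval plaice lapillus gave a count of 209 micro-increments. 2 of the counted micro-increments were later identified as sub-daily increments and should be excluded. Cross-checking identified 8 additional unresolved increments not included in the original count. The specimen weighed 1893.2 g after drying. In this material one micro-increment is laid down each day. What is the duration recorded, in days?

215 days

Adjusted count: 209 − 2 + 8 = 215 micro-increments.
At one micro-increment per day, that is 215 days.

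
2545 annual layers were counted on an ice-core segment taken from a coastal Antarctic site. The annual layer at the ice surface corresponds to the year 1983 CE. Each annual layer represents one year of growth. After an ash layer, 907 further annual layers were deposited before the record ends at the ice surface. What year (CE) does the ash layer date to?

There are 907 annual layers younger than the ash layer.
The annual layer at the ice surface is 1983 CE, so the ash layer dates to 1983 − 907 = 1076 CE.

1076 CE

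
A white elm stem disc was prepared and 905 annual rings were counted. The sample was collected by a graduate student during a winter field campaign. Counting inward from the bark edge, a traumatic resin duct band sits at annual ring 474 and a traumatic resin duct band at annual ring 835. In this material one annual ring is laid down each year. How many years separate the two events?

361 years

Separation: 835 − 474 = 361 annual rings.
That is 361 years at one annual ring per year.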